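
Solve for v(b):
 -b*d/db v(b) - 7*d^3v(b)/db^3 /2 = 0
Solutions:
 v(b) = C1 + Integral(C2*airyai(-2^(1/3)*7^(2/3)*b/7) + C3*airybi(-2^(1/3)*7^(2/3)*b/7), b)


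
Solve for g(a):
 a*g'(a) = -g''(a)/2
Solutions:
 g(a) = C1 + C2*erf(a)


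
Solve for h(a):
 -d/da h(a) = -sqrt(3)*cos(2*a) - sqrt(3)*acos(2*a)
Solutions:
 h(a) = C1 + sqrt(3)*(a*acos(2*a) - sqrt(1 - 4*a^2)/2) + sqrt(3)*sin(2*a)/2


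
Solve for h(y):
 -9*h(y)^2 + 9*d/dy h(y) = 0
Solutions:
 h(y) = -1/(C1 + y)


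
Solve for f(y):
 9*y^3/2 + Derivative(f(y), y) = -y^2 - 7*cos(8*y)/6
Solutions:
 f(y) = C1 - 9*y^4/8 - y^3/3 - 7*sin(8*y)/48


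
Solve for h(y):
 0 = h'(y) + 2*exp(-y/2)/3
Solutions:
 h(y) = C1 + 4*exp(-y/2)/3


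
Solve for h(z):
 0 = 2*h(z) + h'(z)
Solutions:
 h(z) = C1*exp(-2*z)


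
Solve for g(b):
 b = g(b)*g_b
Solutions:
 g(b) = -sqrt(C1 + b^2)
 g(b) = sqrt(C1 + b^2)


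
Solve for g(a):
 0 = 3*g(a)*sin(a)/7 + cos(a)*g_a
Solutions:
 g(a) = C1*cos(a)^(3/7)


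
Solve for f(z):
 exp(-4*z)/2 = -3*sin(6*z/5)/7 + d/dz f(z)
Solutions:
 f(z) = C1 - 5*cos(6*z/5)/14 - exp(-4*z)/8


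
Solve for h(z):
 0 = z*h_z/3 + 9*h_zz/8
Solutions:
 h(z) = C1 + C2*erf(2*sqrt(3)*z/9)


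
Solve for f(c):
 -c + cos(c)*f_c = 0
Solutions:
 f(c) = C1 + Integral(c/cos(c), c)


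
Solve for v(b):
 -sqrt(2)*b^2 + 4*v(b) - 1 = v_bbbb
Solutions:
 v(b) = C1*exp(-sqrt(2)*b) + C2*exp(sqrt(2)*b) + C3*sin(sqrt(2)*b) + C4*cos(sqrt(2)*b) + sqrt(2)*b^2/4 + 1/4


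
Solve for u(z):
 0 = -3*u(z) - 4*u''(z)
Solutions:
 u(z) = C1*sin(sqrt(3)*z/2) + C2*cos(sqrt(3)*z/2)


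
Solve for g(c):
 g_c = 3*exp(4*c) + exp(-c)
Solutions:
 g(c) = C1 + 3*exp(4*c)/4 - exp(-c)


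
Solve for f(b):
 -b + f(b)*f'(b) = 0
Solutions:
 f(b) = -sqrt(C1 + b^2)
 f(b) = sqrt(C1 + b^2)


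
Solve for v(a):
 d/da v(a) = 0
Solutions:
 v(a) = C1


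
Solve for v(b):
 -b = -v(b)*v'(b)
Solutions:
 v(b) = -sqrt(C1 + b^2)
 v(b) = sqrt(C1 + b^2)


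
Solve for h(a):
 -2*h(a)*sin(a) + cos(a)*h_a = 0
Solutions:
 h(a) = C1/cos(a)^2


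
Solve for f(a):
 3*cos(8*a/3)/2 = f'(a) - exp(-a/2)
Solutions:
 f(a) = C1 + 9*sin(8*a/3)/16 - 2*exp(-a/2)


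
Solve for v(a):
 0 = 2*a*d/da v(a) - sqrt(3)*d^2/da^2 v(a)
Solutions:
 v(a) = C1 + C2*erfi(3^(3/4)*a/3)


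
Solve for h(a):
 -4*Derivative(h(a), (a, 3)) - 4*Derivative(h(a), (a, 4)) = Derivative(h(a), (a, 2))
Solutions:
 h(a) = C1 + C4*exp(-a/2) + a*(C2 + C3/sqrt(exp(a)))


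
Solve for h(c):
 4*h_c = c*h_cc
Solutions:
 h(c) = C1 + C2*c^5


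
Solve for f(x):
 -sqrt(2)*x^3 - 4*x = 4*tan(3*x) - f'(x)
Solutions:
 f(x) = C1 + sqrt(2)*x^4/4 + 2*x^2 - 4*log(cos(3*x))/3


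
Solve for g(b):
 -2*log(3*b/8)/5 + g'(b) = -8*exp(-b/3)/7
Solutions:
 g(b) = C1 + 2*b*log(b)/5 + 2*b*(-3*log(2) - 1 + log(3))/5 + 24*exp(-b/3)/7


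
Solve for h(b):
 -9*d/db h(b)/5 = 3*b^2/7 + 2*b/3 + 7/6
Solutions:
 h(b) = C1 - 5*b^3/63 - 5*b^2/27 - 35*b/54


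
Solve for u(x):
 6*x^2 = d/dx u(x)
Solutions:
 u(x) = C1 + 2*x^3


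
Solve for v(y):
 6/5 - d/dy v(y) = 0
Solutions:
 v(y) = C1 + 6*y/5


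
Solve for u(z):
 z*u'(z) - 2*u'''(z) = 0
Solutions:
 u(z) = C1 + Integral(C2*airyai(2^(2/3)*z/2) + C3*airybi(2^(2/3)*z/2), z)


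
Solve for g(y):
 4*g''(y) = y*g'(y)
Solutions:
 g(y) = C1 + C2*erfi(sqrt(2)*y/4)


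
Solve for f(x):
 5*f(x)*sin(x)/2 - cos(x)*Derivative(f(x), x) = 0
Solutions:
 f(x) = C1/cos(x)^(5/2)


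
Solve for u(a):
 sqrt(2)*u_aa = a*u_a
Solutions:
 u(a) = C1 + C2*erfi(2^(1/4)*a/2)


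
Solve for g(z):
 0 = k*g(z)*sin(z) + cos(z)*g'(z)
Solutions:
 g(z) = C1*exp(k*log(cos(z)))


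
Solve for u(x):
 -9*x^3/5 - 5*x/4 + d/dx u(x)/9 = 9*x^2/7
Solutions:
 u(x) = C1 + 81*x^4/20 + 27*x^3/7 + 45*x^2/8


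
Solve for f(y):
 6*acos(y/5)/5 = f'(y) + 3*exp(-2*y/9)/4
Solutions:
 f(y) = C1 + 6*y*acos(y/5)/5 - 6*sqrt(25 - y^2)/5 + 27*exp(-2*y/9)/8


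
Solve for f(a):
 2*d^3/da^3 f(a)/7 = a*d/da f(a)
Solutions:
 f(a) = C1 + Integral(C2*airyai(2^(2/3)*7^(1/3)*a/2) + C3*airybi(2^(2/3)*7^(1/3)*a/2), a)


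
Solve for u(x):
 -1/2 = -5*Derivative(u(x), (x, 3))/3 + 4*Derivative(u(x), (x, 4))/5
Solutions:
 u(x) = C1 + C2*x + C3*x^2 + C4*exp(25*x/12) + x^3/20


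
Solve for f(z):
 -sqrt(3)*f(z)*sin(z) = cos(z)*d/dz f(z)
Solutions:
 f(z) = C1*cos(z)^(sqrt(3))


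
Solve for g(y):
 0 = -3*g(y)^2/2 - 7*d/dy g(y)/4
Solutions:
 g(y) = 7/(C1 + 6*y)


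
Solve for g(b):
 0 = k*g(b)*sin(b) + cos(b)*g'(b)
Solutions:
 g(b) = C1*exp(k*log(cos(b)))


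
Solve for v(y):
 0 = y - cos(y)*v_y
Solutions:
 v(y) = C1 + Integral(y/cos(y), y)


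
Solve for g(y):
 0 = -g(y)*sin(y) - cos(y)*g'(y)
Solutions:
 g(y) = C1*cos(y)


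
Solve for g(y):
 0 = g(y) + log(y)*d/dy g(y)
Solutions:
 g(y) = C1*exp(-li(y))


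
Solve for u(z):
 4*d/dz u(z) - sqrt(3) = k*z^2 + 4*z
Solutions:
 u(z) = C1 + k*z^3/12 + z^2/2 + sqrt(3)*z/4


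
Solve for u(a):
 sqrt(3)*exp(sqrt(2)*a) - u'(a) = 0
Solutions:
 u(a) = C1 + sqrt(6)*exp(sqrt(2)*a)/2


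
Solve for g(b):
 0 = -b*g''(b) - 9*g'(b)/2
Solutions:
 g(b) = C1 + C2/b^(7/2)


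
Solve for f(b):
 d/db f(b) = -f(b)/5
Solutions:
 f(b) = C1*exp(-b/5)


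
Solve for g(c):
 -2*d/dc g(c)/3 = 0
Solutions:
 g(c) = C1


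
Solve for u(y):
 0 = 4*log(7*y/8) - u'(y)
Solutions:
 u(y) = C1 + 4*y*log(y) - 4*y + y*log(2401/4096)


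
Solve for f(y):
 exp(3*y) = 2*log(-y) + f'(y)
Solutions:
 f(y) = C1 - 2*y*log(-y) + 2*y + exp(3*y)/3


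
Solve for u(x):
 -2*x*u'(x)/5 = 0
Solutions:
 u(x) = C1


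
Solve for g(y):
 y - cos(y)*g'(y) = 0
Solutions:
 g(y) = C1 + Integral(y/cos(y), y)


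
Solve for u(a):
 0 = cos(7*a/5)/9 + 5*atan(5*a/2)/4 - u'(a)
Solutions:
 u(a) = C1 + 5*a*atan(5*a/2)/4 - log(25*a^2 + 4)/4 + 5*sin(7*a/5)/63


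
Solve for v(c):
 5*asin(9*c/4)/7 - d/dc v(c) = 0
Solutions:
 v(c) = C1 + 5*c*asin(9*c/4)/7 + 5*sqrt(16 - 81*c^2)/63


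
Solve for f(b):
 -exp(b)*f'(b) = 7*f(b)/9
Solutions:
 f(b) = C1*exp(7*exp(-b)/9)


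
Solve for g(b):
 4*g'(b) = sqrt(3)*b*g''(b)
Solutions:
 g(b) = C1 + C2*b^(1 + 4*sqrt(3)/3)


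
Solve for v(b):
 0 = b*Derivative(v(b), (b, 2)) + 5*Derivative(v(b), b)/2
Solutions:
 v(b) = C1 + C2/b^(3/2)


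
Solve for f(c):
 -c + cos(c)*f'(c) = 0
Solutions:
 f(c) = C1 + Integral(c/cos(c), c)


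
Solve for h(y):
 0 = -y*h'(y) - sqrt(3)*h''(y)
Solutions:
 h(y) = C1 + C2*erf(sqrt(2)*3^(3/4)*y/6)


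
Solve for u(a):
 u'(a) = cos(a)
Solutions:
 u(a) = C1 + sin(a)


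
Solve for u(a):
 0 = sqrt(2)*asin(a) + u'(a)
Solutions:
 u(a) = C1 - sqrt(2)*(a*asin(a) + sqrt(1 - a^2))


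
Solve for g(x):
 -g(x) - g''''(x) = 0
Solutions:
 g(x) = (C1*sin(sqrt(2)*x/2) + C2*cos(sqrt(2)*x/2))*exp(-sqrt(2)*x/2) + (C3*sin(sqrt(2)*x/2) + C4*cos(sqrt(2)*x/2))*exp(sqrt(2)*x/2)


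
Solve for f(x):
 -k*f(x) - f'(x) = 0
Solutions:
 f(x) = C1*exp(-k*x)


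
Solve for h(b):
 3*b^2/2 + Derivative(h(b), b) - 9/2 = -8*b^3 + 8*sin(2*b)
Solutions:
 h(b) = C1 - 2*b^4 - b^3/2 + 9*b/2 - 4*cos(2*b)


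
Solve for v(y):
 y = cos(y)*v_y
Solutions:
 v(y) = C1 + Integral(y/cos(y), y)


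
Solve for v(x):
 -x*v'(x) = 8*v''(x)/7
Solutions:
 v(x) = C1 + C2*erf(sqrt(7)*x/4)


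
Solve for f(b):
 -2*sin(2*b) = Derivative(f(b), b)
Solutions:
 f(b) = C1 + cos(2*b)


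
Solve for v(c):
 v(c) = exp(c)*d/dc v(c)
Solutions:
 v(c) = C1*exp(-exp(-c))


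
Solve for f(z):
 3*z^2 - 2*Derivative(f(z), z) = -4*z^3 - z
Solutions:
 f(z) = C1 + z^4/2 + z^3/2 + z^2/4


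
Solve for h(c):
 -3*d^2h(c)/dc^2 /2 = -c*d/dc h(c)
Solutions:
 h(c) = C1 + C2*erfi(sqrt(3)*c/3)


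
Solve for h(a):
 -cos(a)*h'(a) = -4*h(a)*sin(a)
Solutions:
 h(a) = C1/cos(a)^4


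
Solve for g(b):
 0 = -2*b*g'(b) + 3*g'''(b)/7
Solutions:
 g(b) = C1 + Integral(C2*airyai(14^(1/3)*3^(2/3)*b/3) + C3*airybi(14^(1/3)*3^(2/3)*b/3), b)


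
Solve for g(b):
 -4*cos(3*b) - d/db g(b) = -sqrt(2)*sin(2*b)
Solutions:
 g(b) = C1 - 4*sin(3*b)/3 - sqrt(2)*cos(2*b)/2


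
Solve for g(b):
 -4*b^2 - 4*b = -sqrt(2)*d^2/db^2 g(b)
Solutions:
 g(b) = C1 + C2*b + sqrt(2)*b^4/6 + sqrt(2)*b^3/3


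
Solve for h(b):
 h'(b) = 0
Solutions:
 h(b) = C1


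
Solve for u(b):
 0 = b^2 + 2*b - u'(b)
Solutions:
 u(b) = C1 + b^3/3 + b^2


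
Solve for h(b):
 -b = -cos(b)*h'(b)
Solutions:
 h(b) = C1 + Integral(b/cos(b), b)


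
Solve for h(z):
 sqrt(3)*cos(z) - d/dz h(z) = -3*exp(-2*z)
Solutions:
 h(z) = C1 + sqrt(3)*sin(z) - 3*exp(-2*z)/2


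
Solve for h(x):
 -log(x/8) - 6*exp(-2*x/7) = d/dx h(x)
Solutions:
 h(x) = C1 - x*log(x) + x*(1 + 3*log(2)) + 21*exp(-2*x/7)


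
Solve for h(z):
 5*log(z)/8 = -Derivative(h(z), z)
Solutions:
 h(z) = C1 - 5*z*log(z)/8 + 5*z/8


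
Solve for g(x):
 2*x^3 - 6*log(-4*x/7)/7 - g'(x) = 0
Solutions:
 g(x) = C1 + x^4/2 - 6*x*log(-x)/7 + 6*x*(-2*log(2) + 1 + log(7))/7


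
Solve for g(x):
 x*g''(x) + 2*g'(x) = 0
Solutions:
 g(x) = C1 + C2/x


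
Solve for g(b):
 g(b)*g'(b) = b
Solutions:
 g(b) = -sqrt(C1 + b^2)
 g(b) = sqrt(C1 + b^2)


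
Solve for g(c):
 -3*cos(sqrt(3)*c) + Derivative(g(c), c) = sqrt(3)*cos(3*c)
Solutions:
 g(c) = C1 + sqrt(3)*sin(3*c)/3 + sqrt(3)*sin(sqrt(3)*c)


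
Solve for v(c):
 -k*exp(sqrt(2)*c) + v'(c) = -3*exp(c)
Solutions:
 v(c) = C1 + sqrt(2)*k*exp(sqrt(2)*c)/2 - 3*exp(c)


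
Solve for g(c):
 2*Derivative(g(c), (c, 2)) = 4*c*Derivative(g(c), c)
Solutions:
 g(c) = C1 + C2*erfi(c)


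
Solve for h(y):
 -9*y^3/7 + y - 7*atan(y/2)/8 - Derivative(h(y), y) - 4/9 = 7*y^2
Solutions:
 h(y) = C1 - 9*y^4/28 - 7*y^3/3 + y^2/2 - 7*y*atan(y/2)/8 - 4*y/9 + 7*log(y^2 + 4)/8


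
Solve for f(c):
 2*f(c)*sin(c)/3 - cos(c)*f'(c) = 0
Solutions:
 f(c) = C1/cos(c)^(2/3)


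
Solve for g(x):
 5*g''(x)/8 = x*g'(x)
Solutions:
 g(x) = C1 + C2*erfi(2*sqrt(5)*x/5)


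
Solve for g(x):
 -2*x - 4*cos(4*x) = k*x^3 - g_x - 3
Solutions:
 g(x) = C1 + k*x^4/4 + x^2 - 3*x + sin(4*x)


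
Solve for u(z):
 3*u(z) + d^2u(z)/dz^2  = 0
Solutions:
 u(z) = C1*sin(sqrt(3)*z) + C2*cos(sqrt(3)*z)


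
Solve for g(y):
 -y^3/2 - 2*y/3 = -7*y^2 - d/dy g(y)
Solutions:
 g(y) = C1 + y^4/8 - 7*y^3/3 + y^2/3


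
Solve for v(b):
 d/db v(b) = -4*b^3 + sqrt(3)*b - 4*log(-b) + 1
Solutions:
 v(b) = C1 - b^4 + sqrt(3)*b^2/2 - 4*b*log(-b) + 5*b


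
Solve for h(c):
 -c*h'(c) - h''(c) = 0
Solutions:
 h(c) = C1 + C2*erf(sqrt(2)*c/2)


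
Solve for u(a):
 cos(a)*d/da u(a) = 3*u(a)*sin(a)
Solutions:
 u(a) = C1/cos(a)^3


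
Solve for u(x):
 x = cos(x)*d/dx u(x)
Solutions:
 u(x) = C1 + Integral(x/cos(x), x)


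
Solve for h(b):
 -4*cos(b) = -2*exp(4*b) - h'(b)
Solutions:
 h(b) = C1 - exp(4*b)/2 + 4*sin(b)


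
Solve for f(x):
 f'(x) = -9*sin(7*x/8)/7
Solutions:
 f(x) = C1 + 72*cos(7*x/8)/49


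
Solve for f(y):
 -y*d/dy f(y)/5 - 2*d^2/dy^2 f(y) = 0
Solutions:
 f(y) = C1 + C2*erf(sqrt(5)*y/10)


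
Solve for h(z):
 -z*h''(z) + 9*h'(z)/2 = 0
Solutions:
 h(z) = C1 + C2*z^(11/2)


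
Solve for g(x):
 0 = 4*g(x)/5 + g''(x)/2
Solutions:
 g(x) = C1*sin(2*sqrt(10)*x/5) + C2*cos(2*sqrt(10)*x/5)


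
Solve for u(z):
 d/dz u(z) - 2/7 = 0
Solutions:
 u(z) = C1 + 2*z/7


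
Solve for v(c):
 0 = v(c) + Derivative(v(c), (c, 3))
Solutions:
 v(c) = C3*exp(-c) + (C1*sin(sqrt(3)*c/2) + C2*cos(sqrt(3)*c/2))*exp(c/2)


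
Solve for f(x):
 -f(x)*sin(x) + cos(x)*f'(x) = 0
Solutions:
 f(x) = C1/cos(x)


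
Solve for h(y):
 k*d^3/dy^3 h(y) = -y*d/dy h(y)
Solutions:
 h(y) = C1 + Integral(C2*airyai(y*(-1/k)^(1/3)) + C3*airybi(y*(-1/k)^(1/3)), y)


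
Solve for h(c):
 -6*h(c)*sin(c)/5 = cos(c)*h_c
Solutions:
 h(c) = C1*cos(c)^(6/5)


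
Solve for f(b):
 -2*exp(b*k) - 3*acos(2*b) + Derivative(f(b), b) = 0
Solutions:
 f(b) = C1 + 3*b*acos(2*b) - 3*sqrt(1 - 4*b^2)/2 + 2*Piecewise((exp(b*k)/k, Ne(k, 0)), (b, True))


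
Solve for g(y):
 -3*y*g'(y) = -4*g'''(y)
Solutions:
 g(y) = C1 + Integral(C2*airyai(6^(1/3)*y/2) + C3*airybi(6^(1/3)*y/2), y)


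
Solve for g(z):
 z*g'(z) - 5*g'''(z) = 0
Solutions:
 g(z) = C1 + Integral(C2*airyai(5^(2/3)*z/5) + C3*airybi(5^(2/3)*z/5), z)


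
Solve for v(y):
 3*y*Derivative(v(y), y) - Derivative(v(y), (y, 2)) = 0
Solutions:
 v(y) = C1 + C2*erfi(sqrt(6)*y/2)


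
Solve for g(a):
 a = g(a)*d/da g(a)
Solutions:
 g(a) = -sqrt(C1 + a^2)
 g(a) = sqrt(C1 + a^2)


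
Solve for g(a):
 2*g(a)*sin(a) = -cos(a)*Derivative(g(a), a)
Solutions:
 g(a) = C1*cos(a)^2


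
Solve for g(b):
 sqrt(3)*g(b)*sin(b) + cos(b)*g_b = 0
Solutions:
 g(b) = C1*cos(b)^(sqrt(3))


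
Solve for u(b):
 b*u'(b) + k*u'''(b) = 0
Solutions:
 u(b) = C1 + Integral(C2*airyai(b*(-1/k)^(1/3)) + C3*airybi(b*(-1/k)^(1/3)), b)


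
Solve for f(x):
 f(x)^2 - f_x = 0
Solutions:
 f(x) = -1/(C1 + x)


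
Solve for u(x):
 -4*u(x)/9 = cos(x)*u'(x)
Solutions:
 u(x) = C1*(sin(x) - 1)^(2/9)/(sin(x) + 1)^(2/9)


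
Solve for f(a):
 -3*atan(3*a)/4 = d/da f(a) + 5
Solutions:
 f(a) = C1 - 3*a*atan(3*a)/4 - 5*a + log(9*a^2 + 1)/8


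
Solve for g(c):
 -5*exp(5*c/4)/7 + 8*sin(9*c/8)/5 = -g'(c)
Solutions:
 g(c) = C1 + 4*exp(5*c/4)/7 + 64*cos(9*c/8)/45


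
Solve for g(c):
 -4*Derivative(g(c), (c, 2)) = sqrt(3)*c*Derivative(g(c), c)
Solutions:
 g(c) = C1 + C2*erf(sqrt(2)*3^(1/4)*c/4)


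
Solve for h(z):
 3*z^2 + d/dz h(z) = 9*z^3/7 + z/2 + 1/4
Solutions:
 h(z) = C1 + 9*z^4/28 - z^3 + z^2/4 + z/4


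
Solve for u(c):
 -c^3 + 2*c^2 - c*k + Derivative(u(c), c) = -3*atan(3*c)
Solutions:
 u(c) = C1 + c^4/4 - 2*c^3/3 + c^2*k/2 - 3*c*atan(3*c) + log(9*c^2 + 1)/2


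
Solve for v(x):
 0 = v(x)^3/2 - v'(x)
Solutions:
 v(x) = -sqrt(-1/(C1 + x))
 v(x) = sqrt(-1/(C1 + x))


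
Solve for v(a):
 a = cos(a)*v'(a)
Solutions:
 v(a) = C1 + Integral(a/cos(a), a)


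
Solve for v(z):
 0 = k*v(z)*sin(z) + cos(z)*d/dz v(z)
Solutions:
 v(z) = C1*exp(k*log(cos(z)))


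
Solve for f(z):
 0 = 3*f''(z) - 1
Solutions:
 f(z) = C1 + C2*z + z^2/6


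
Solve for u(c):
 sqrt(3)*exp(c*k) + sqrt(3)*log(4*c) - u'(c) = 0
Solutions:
 u(c) = C1 + sqrt(3)*c*log(c) + sqrt(3)*c*(-1 + 2*log(2)) + Piecewise((sqrt(3)*exp(c*k)/k, Ne(k, 0)), (sqrt(3)*c, True))


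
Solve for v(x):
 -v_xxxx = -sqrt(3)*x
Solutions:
 v(x) = C1 + C2*x + C3*x^2 + C4*x^3 + sqrt(3)*x^5/120


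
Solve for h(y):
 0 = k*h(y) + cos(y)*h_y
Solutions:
 h(y) = C1*exp(k*(log(sin(y) - 1) - log(sin(y) + 1))/2)


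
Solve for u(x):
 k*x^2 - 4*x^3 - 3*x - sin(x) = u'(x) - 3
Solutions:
 u(x) = C1 + k*x^3/3 - x^4 - 3*x^2/2 + 3*x + cos(x)


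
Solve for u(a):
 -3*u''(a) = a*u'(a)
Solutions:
 u(a) = C1 + C2*erf(sqrt(6)*a/6)


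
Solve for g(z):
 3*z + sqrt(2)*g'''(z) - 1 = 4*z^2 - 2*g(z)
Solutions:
 g(z) = C3*exp(-2^(1/6)*z) + 2*z^2 - 3*z/2 + (C1*sin(2^(1/6)*sqrt(3)*z/2) + C2*cos(2^(1/6)*sqrt(3)*z/2))*exp(2^(1/6)*z/2) + 1/2


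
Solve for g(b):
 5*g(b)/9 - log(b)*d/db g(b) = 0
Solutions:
 g(b) = C1*exp(5*li(b)/9)


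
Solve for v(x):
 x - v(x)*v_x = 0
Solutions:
 v(x) = -sqrt(C1 + x^2)
 v(x) = sqrt(C1 + x^2)


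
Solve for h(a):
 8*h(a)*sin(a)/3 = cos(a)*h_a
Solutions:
 h(a) = C1/cos(a)^(8/3)


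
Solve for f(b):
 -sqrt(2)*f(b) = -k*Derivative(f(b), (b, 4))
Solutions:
 f(b) = C1*exp(-2^(1/8)*b*(1/k)^(1/4)) + C2*exp(2^(1/8)*b*(1/k)^(1/4)) + C3*exp(-2^(1/8)*I*b*(1/k)^(1/4)) + C4*exp(2^(1/8)*I*b*(1/k)^(1/4))


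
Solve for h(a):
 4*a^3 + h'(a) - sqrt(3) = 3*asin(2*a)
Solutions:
 h(a) = C1 - a^4 + 3*a*asin(2*a) + sqrt(3)*a + 3*sqrt(1 - 4*a^2)/2


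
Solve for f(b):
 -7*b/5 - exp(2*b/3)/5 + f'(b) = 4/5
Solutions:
 f(b) = C1 + 7*b^2/10 + 4*b/5 + 3*exp(2*b/3)/10


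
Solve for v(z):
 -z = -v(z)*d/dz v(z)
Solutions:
 v(z) = -sqrt(C1 + z^2)
 v(z) = sqrt(C1 + z^2)


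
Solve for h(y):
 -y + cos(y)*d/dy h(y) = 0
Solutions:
 h(y) = C1 + Integral(y/cos(y), y)


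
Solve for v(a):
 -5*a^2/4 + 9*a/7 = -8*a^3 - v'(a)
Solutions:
 v(a) = C1 - 2*a^4 + 5*a^3/12 - 9*a^2/14


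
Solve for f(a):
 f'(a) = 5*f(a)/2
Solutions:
 f(a) = C1*exp(5*a/2)


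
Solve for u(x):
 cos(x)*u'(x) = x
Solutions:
 u(x) = C1 + Integral(x/cos(x), x)


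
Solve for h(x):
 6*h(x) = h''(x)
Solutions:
 h(x) = C1*exp(-sqrt(6)*x) + C2*exp(sqrt(6)*x)


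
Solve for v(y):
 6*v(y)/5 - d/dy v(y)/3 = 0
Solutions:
 v(y) = C1*exp(18*y/5)


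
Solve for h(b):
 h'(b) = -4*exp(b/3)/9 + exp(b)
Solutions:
 h(b) = C1 - 4*exp(b/3)/3 + exp(b)


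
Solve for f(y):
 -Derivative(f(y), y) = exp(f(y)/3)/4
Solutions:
 f(y) = 3*log(1/(C1 + y)) + 3*log(12)


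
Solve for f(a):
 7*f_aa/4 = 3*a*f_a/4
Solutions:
 f(a) = C1 + C2*erfi(sqrt(42)*a/14)


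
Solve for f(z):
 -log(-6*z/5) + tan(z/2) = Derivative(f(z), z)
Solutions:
 f(z) = C1 - z*log(-z) - z*log(6) + z + z*log(5) - 2*log(cos(z/2))


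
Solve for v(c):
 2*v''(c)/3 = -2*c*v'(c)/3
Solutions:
 v(c) = C1 + C2*erf(sqrt(2)*c/2)


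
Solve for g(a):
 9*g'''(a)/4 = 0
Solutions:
 g(a) = C1 + C2*a + C3*a^2


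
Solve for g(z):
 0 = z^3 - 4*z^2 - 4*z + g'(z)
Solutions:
 g(z) = C1 - z^4/4 + 4*z^3/3 + 2*z^2


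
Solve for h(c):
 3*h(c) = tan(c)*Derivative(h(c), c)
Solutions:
 h(c) = C1*sin(c)^3


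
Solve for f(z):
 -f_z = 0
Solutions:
 f(z) = C1


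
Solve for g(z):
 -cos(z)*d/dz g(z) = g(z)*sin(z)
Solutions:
 g(z) = C1*cos(z)


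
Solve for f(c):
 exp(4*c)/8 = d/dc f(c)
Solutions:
 f(c) = C1 + exp(4*c)/32


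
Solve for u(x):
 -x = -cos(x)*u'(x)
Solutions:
 u(x) = C1 + Integral(x/cos(x), x)


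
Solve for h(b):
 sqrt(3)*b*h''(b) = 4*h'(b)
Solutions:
 h(b) = C1 + C2*b^(1 + 4*sqrt(3)/3)


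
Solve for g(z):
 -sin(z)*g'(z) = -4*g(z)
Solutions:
 g(z) = C1*(cos(z)^2 - 2*cos(z) + 1)/(cos(z)^2 + 2*cos(z) + 1)


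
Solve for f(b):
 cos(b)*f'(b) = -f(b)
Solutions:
 f(b) = C1*sqrt(sin(b) - 1)/sqrt(sin(b) + 1)


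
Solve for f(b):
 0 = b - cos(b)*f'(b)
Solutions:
 f(b) = C1 + Integral(b/cos(b), b)


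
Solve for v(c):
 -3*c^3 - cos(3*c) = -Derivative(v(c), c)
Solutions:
 v(c) = C1 + 3*c^4/4 + sin(3*c)/3


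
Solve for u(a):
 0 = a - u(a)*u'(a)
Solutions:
 u(a) = -sqrt(C1 + a^2)
 u(a) = sqrt(C1 + a^2)


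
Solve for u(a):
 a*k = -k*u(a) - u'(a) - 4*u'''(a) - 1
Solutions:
 u(a) = C1*exp(a*(3^(1/3)*(9*k + sqrt(3)*sqrt(27*k^2 + 1))^(1/3)/12 - 3^(5/6)*I*(9*k + sqrt(3)*sqrt(27*k^2 + 1))^(1/3)/12 + 1/((-3^(1/3) + 3^(5/6)*I)*(9*k + sqrt(3)*sqrt(27*k^2 + 1))^(1/3)))) + C2*exp(a*(3^(1/3)*(9*k + sqrt(3)*sqrt(27*k^2 + 1))^(1/3)/12 + 3^(5/6)*I*(9*k + sqrt(3)*sqrt(27*k^2 + 1))^(1/3)/12 - 1/((3^(1/3) + 3^(5/6)*I)*(9*k + sqrt(3)*sqrt(27*k^2 + 1))^(1/3)))) + C3*exp(3^(1/3)*a*(-(9*k + sqrt(3)*sqrt(27*k^2 + 1))^(1/3) + 3^(1/3)/(9*k + sqrt(3)*sqrt(27*k^2 + 1))^(1/3))/6) - a


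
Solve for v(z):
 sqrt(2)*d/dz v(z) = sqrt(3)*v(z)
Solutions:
 v(z) = C1*exp(sqrt(6)*z/2)


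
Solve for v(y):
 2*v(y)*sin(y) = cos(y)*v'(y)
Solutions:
 v(y) = C1/cos(y)^2


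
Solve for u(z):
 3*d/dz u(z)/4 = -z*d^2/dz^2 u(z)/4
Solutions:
 u(z) = C1 + C2/z^2


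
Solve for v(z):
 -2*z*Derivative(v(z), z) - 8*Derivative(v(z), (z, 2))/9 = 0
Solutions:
 v(z) = C1 + C2*erf(3*sqrt(2)*z/4)


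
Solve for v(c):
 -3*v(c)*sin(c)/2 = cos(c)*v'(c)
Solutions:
 v(c) = C1*cos(c)^(3/2)


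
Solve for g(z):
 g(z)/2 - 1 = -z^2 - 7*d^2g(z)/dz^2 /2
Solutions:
 g(z) = C1*sin(sqrt(7)*z/7) + C2*cos(sqrt(7)*z/7) - 2*z^2 + 30


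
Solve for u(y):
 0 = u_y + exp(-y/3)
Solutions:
 u(y) = C1 + 3*exp(-y/3)


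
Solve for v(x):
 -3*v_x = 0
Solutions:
 v(x) = C1


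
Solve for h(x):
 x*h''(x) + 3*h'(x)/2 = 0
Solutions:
 h(x) = C1 + C2/sqrt(x)


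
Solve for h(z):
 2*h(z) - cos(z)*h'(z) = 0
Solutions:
 h(z) = C1*(sin(z) + 1)/(sin(z) - 1)


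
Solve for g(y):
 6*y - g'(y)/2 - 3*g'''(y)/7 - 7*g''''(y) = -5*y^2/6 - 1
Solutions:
 g(y) = C1 + C2*exp(y*(-4 + 2*2^(2/3)/(49*sqrt(117705) + 16811)^(1/3) + 2^(1/3)*(49*sqrt(117705) + 16811)^(1/3))/196)*sin(2^(1/3)*sqrt(3)*y*(-(49*sqrt(117705) + 16811)^(1/3) + 2*2^(1/3)/(49*sqrt(117705) + 16811)^(1/3))/196) + C3*exp(y*(-4 + 2*2^(2/3)/(49*sqrt(117705) + 16811)^(1/3) + 2^(1/3)*(49*sqrt(117705) + 16811)^(1/3))/196)*cos(2^(1/3)*sqrt(3)*y*(-(49*sqrt(117705) + 16811)^(1/3) + 2*2^(1/3)/(49*sqrt(117705) + 16811)^(1/3))/196) + C4*exp(-y*(2*2^(2/3)/(49*sqrt(117705) + 16811)^(1/3) + 2 + 2^(1/3)*(49*sqrt(117705) + 16811)^(1/3))/98) + 5*y^3/9 + 6*y^2 - 6*y/7


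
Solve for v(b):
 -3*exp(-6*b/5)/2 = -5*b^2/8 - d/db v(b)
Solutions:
 v(b) = C1 - 5*b^3/24 - 5*exp(-6*b/5)/4


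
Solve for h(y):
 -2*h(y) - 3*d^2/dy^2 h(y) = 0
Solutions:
 h(y) = C1*sin(sqrt(6)*y/3) + C2*cos(sqrt(6)*y/3)


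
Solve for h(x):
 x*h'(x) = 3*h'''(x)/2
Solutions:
 h(x) = C1 + Integral(C2*airyai(2^(1/3)*3^(2/3)*x/3) + C3*airybi(2^(1/3)*3^(2/3)*x/3), x)


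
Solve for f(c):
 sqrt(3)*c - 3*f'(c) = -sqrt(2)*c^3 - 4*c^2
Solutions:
 f(c) = C1 + sqrt(2)*c^4/12 + 4*c^3/9 + sqrt(3)*c^2/6


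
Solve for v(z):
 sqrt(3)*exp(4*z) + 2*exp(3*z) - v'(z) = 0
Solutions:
 v(z) = C1 + sqrt(3)*exp(4*z)/4 + 2*exp(3*z)/3


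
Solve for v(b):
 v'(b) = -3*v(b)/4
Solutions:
 v(b) = C1*exp(-3*b/4)


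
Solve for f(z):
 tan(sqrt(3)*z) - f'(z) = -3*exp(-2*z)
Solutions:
 f(z) = C1 + sqrt(3)*log(tan(sqrt(3)*z)^2 + 1)/6 - 3*exp(-2*z)/2


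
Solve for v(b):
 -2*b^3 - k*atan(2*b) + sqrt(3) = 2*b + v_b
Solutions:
 v(b) = C1 - b^4/2 - b^2 + sqrt(3)*b - k*(b*atan(2*b) - log(4*b^2 + 1)/4)


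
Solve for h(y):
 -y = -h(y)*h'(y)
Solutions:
 h(y) = -sqrt(C1 + y^2)
 h(y) = sqrt(C1 + y^2)


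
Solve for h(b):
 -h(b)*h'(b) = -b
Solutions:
 h(b) = -sqrt(C1 + b^2)
 h(b) = sqrt(C1 + b^2)


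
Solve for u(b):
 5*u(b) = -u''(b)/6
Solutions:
 u(b) = C1*sin(sqrt(30)*b) + C2*cos(sqrt(30)*b)


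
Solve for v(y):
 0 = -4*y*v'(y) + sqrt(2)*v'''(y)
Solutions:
 v(y) = C1 + Integral(C2*airyai(sqrt(2)*y) + C3*airybi(sqrt(2)*y), y)


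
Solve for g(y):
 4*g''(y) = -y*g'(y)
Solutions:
 g(y) = C1 + C2*erf(sqrt(2)*y/4)


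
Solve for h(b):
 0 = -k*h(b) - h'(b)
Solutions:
 h(b) = C1*exp(-b*k)


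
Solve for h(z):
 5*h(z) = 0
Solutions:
 h(z) = 0


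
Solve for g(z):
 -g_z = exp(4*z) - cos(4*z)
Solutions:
 g(z) = C1 - exp(4*z)/4 + sin(4*z)/4


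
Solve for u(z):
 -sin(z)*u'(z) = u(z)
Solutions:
 u(z) = C1*sqrt(cos(z) + 1)/sqrt(cos(z) - 1)


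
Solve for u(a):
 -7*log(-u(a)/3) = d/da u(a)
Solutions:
 Integral(1/(log(-_y) - log(3)), (_y, u(a)))/7 = C1 - a


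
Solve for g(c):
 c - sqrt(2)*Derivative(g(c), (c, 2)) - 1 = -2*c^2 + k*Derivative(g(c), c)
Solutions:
 g(c) = C1 + C2*exp(-sqrt(2)*c*k/2) + 2*c^3/(3*k) + c^2/(2*k) - 2*sqrt(2)*c^2/k^2 - c/k - sqrt(2)*c/k^2 + 8*c/k^3


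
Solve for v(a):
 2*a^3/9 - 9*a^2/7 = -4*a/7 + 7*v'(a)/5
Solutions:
 v(a) = C1 + 5*a^4/126 - 15*a^3/49 + 10*a^2/49


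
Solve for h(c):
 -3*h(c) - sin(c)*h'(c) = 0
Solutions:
 h(c) = C1*(cos(c) + 1)^(3/2)/(cos(c) - 1)^(3/2)


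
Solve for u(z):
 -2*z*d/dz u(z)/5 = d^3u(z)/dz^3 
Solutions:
 u(z) = C1 + Integral(C2*airyai(-2^(1/3)*5^(2/3)*z/5) + C3*airybi(-2^(1/3)*5^(2/3)*z/5), z)


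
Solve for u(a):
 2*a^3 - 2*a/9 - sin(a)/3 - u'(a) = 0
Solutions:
 u(a) = C1 + a^4/2 - a^2/9 + cos(a)/3


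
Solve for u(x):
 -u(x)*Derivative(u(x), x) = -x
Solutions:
 u(x) = -sqrt(C1 + x^2)
 u(x) = sqrt(C1 + x^2)


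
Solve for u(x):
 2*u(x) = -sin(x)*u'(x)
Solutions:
 u(x) = C1*(cos(x) + 1)/(cos(x) - 1)


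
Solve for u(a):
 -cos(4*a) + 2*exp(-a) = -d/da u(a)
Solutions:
 u(a) = C1 + sin(4*a)/4 + 2*exp(-a)


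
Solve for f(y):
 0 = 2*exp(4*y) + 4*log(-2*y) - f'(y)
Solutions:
 f(y) = C1 + 4*y*log(-y) + 4*y*(-1 + log(2)) + exp(4*y)/2


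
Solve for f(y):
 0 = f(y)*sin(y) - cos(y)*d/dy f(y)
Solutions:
 f(y) = C1/cos(y)


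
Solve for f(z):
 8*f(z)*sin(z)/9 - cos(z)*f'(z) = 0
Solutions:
 f(z) = C1/cos(z)^(8/9)


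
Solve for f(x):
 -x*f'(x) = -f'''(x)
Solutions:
 f(x) = C1 + Integral(C2*airyai(x) + C3*airybi(x), x)


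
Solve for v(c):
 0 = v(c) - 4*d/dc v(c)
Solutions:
 v(c) = C1*exp(c/4)


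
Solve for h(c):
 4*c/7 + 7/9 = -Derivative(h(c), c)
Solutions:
 h(c) = C1 - 2*c^2/7 - 7*c/9


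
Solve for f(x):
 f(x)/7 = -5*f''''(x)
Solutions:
 f(x) = (C1*sin(sqrt(2)*35^(3/4)*x/70) + C2*cos(sqrt(2)*35^(3/4)*x/70))*exp(-sqrt(2)*35^(3/4)*x/70) + (C3*sin(sqrt(2)*35^(3/4)*x/70) + C4*cos(sqrt(2)*35^(3/4)*x/70))*exp(sqrt(2)*35^(3/4)*x/70)


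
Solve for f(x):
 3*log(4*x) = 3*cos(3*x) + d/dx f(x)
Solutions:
 f(x) = C1 + 3*x*log(x) - 3*x + 6*x*log(2) - sin(3*x)


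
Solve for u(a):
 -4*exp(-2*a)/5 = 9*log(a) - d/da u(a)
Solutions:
 u(a) = C1 + 9*a*log(a) - 9*a - 2*exp(-2*a)/5


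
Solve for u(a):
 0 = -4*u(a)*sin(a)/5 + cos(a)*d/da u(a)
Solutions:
 u(a) = C1/cos(a)^(4/5)


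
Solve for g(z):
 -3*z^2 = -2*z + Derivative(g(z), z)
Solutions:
 g(z) = C1 - z^3 + z^2


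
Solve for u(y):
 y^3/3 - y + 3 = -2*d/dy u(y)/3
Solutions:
 u(y) = C1 - y^4/8 + 3*y^2/4 - 9*y/2


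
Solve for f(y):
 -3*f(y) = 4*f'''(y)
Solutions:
 f(y) = C3*exp(-6^(1/3)*y/2) + (C1*sin(2^(1/3)*3^(5/6)*y/4) + C2*cos(2^(1/3)*3^(5/6)*y/4))*exp(6^(1/3)*y/4)


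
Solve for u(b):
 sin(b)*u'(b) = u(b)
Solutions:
 u(b) = C1*sqrt(cos(b) - 1)/sqrt(cos(b) + 1)


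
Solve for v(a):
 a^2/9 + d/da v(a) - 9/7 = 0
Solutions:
 v(a) = C1 - a^3/27 + 9*a/7


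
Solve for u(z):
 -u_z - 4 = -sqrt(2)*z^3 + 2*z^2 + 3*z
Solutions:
 u(z) = C1 + sqrt(2)*z^4/4 - 2*z^3/3 - 3*z^2/2 - 4*z


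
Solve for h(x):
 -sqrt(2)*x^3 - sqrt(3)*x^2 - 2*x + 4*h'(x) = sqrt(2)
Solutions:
 h(x) = C1 + sqrt(2)*x^4/16 + sqrt(3)*x^3/12 + x^2/4 + sqrt(2)*x/4


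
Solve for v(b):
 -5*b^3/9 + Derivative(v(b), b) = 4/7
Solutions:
 v(b) = C1 + 5*b^4/36 + 4*b/7


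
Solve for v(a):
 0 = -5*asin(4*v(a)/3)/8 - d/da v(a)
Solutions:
 Integral(1/asin(4*_y/3), (_y, v(a))) = C1 - 5*a/8


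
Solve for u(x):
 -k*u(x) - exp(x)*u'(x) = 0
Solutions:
 u(x) = C1*exp(k*exp(-x))


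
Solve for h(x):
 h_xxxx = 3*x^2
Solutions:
 h(x) = C1 + C2*x + C3*x^2 + C4*x^3 + x^6/120


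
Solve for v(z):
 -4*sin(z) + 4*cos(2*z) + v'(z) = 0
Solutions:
 v(z) = C1 - 2*sin(2*z) - 4*cos(z)


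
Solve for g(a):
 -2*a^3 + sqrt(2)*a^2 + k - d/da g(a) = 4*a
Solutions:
 g(a) = C1 - a^4/2 + sqrt(2)*a^3/3 - 2*a^2 + a*k


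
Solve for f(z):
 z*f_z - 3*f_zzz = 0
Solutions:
 f(z) = C1 + Integral(C2*airyai(3^(2/3)*z/3) + C3*airybi(3^(2/3)*z/3), z)


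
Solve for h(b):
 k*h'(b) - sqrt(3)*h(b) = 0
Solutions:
 h(b) = C1*exp(sqrt(3)*b/k)


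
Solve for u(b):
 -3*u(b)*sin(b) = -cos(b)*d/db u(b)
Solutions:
 u(b) = C1/cos(b)^3


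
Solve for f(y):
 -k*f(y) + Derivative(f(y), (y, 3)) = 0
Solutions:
 f(y) = C1*exp(k^(1/3)*y) + C2*exp(k^(1/3)*y*(-1 + sqrt(3)*I)/2) + C3*exp(-k^(1/3)*y*(1 + sqrt(3)*I)/2)


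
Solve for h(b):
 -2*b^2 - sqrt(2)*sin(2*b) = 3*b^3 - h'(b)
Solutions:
 h(b) = C1 + 3*b^4/4 + 2*b^3/3 - sqrt(2)*cos(2*b)/2


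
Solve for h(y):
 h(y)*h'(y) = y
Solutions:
 h(y) = -sqrt(C1 + y^2)
 h(y) = sqrt(C1 + y^2)


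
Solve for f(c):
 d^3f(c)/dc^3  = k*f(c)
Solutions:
 f(c) = C1*exp(c*k^(1/3)) + C2*exp(c*k^(1/3)*(-1 + sqrt(3)*I)/2) + C3*exp(-c*k^(1/3)*(1 + sqrt(3)*I)/2)


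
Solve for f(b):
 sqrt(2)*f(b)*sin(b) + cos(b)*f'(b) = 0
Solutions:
 f(b) = C1*cos(b)^(sqrt(2))


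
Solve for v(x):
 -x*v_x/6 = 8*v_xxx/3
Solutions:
 v(x) = C1 + Integral(C2*airyai(-2^(2/3)*x/4) + C3*airybi(-2^(2/3)*x/4), x)


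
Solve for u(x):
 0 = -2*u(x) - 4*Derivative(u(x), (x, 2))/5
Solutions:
 u(x) = C1*sin(sqrt(10)*x/2) + C2*cos(sqrt(10)*x/2)


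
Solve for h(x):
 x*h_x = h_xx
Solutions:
 h(x) = C1 + C2*erfi(sqrt(2)*x/2)


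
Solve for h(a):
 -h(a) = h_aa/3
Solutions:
 h(a) = C1*sin(sqrt(3)*a) + C2*cos(sqrt(3)*a)


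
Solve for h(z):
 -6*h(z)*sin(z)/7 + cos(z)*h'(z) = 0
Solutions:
 h(z) = C1/cos(z)^(6/7)


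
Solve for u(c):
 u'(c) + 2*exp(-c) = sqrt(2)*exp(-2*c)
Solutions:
 u(c) = C1 + 2*exp(-c) - sqrt(2)*exp(-2*c)/2


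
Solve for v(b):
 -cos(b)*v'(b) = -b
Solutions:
 v(b) = C1 + Integral(b/cos(b), b)


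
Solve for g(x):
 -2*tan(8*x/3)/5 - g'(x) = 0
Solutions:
 g(x) = C1 + 3*log(cos(8*x/3))/20


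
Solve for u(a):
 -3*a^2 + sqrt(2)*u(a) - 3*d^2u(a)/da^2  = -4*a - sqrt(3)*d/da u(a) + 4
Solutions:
 u(a) = C1*exp(sqrt(3)*a*(1 - sqrt(1 + 4*sqrt(2)))/6) + C2*exp(sqrt(3)*a*(1 + sqrt(1 + 4*sqrt(2)))/6) + 3*sqrt(2)*a^2/2 - 3*sqrt(3)*a - 2*sqrt(2)*a + 2*sqrt(3) + 9 + 13*sqrt(2)/2


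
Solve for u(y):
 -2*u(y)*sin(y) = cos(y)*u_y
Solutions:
 u(y) = C1*cos(y)^2


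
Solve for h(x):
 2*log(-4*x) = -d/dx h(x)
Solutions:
 h(x) = C1 - 2*x*log(-x) + 2*x*(1 - 2*log(2))


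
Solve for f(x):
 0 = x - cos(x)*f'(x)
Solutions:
 f(x) = C1 + Integral(x/cos(x), x)


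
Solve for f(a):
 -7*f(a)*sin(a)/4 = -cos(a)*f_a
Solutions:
 f(a) = C1/cos(a)^(7/4)


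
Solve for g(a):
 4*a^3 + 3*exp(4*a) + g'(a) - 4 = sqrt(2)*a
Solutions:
 g(a) = C1 - a^4 + sqrt(2)*a^2/2 + 4*a - 3*exp(4*a)/4


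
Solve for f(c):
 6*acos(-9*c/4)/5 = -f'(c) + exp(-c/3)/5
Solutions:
 f(c) = C1 - 6*c*acos(-9*c/4)/5 - 2*sqrt(16 - 81*c^2)/15 - 3*exp(-c/3)/5


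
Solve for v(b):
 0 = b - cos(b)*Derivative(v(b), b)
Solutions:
 v(b) = C1 + Integral(b/cos(b), b)


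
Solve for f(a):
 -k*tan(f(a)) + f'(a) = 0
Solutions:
 f(a) = pi - asin(C1*exp(a*k))
 f(a) = asin(C1*exp(a*k))


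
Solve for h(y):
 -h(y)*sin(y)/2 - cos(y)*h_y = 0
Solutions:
 h(y) = C1*sqrt(cos(y))


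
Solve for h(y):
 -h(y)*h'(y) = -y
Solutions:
 h(y) = -sqrt(C1 + y^2)
 h(y) = sqrt(C1 + y^2)


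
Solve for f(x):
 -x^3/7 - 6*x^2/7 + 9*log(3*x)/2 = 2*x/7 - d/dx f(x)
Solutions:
 f(x) = C1 + x^4/28 + 2*x^3/7 + x^2/7 - 9*x*log(x)/2 - 9*x*log(3)/2 + 9*x/2


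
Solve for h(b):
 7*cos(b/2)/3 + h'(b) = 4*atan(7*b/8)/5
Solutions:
 h(b) = C1 + 4*b*atan(7*b/8)/5 - 16*log(49*b^2 + 64)/35 - 14*sin(b/2)/3


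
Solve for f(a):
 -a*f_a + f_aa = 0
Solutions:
 f(a) = C1 + C2*erfi(sqrt(2)*a/2)


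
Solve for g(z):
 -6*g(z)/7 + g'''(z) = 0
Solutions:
 g(z) = C3*exp(6^(1/3)*7^(2/3)*z/7) + (C1*sin(2^(1/3)*3^(5/6)*7^(2/3)*z/14) + C2*cos(2^(1/3)*3^(5/6)*7^(2/3)*z/14))*exp(-6^(1/3)*7^(2/3)*z/14)


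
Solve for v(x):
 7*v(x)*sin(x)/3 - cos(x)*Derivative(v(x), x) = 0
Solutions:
 v(x) = C1/cos(x)^(7/3)


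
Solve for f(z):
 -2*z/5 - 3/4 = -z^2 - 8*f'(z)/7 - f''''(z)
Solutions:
 f(z) = C1 + C4*exp(-2*7^(2/3)*z/7) - 7*z^3/24 + 7*z^2/40 + 21*z/32 + (C2*sin(sqrt(3)*7^(2/3)*z/7) + C3*cos(sqrt(3)*7^(2/3)*z/7))*exp(7^(2/3)*z/7)


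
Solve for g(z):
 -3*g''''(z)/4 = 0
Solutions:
 g(z) = C1 + C2*z + C3*z^2 + C4*z^3


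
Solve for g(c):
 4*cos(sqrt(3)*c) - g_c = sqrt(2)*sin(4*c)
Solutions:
 g(c) = C1 + 4*sqrt(3)*sin(sqrt(3)*c)/3 + sqrt(2)*cos(4*c)/4


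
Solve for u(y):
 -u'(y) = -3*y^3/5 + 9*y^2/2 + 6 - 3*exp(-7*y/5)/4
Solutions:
 u(y) = C1 + 3*y^4/20 - 3*y^3/2 - 6*y - 15*exp(-7*y/5)/28


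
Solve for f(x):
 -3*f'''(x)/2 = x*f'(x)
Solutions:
 f(x) = C1 + Integral(C2*airyai(-2^(1/3)*3^(2/3)*x/3) + C3*airybi(-2^(1/3)*3^(2/3)*x/3), x)


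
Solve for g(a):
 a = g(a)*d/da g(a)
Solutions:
 g(a) = -sqrt(C1 + a^2)
 g(a) = sqrt(C1 + a^2)


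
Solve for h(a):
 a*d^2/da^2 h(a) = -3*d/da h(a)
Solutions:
 h(a) = C1 + C2/a^2


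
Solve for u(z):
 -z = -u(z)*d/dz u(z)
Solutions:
 u(z) = -sqrt(C1 + z^2)
 u(z) = sqrt(C1 + z^2)


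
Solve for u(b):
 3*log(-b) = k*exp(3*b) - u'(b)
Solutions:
 u(b) = C1 - 3*b*log(-b) + 3*b + k*exp(3*b)/3


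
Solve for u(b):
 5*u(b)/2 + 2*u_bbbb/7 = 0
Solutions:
 u(b) = (C1*sin(35^(1/4)*b/2) + C2*cos(35^(1/4)*b/2))*exp(-35^(1/4)*b/2) + (C3*sin(35^(1/4)*b/2) + C4*cos(35^(1/4)*b/2))*exp(35^(1/4)*b/2)


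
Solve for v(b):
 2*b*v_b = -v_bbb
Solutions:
 v(b) = C1 + Integral(C2*airyai(-2^(1/3)*b) + C3*airybi(-2^(1/3)*b), b)


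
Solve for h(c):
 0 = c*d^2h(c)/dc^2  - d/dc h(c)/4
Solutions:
 h(c) = C1 + C2*c^(5/4)


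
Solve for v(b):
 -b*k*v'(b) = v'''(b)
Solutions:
 v(b) = C1 + Integral(C2*airyai(b*(-k)^(1/3)) + C3*airybi(b*(-k)^(1/3)), b)


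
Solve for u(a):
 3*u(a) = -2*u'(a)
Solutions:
 u(a) = C1*exp(-3*a/2)


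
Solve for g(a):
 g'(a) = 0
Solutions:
 g(a) = C1


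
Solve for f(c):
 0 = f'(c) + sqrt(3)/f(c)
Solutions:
 f(c) = -sqrt(C1 - 2*sqrt(3)*c)
 f(c) = sqrt(C1 - 2*sqrt(3)*c)


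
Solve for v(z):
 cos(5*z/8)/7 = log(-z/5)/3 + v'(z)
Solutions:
 v(z) = C1 - z*log(-z)/3 + z/3 + z*log(5)/3 + 8*sin(5*z/8)/35


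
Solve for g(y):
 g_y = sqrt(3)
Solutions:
 g(y) = C1 + sqrt(3)*y


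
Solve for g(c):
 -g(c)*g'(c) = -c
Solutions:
 g(c) = -sqrt(C1 + c^2)
 g(c) = sqrt(C1 + c^2)


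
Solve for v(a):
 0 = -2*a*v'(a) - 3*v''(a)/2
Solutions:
 v(a) = C1 + C2*erf(sqrt(6)*a/3)


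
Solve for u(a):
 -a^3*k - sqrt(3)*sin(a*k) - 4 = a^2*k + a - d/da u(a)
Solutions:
 u(a) = C1 + a^4*k/4 + a^3*k/3 + a^2/2 + 4*a - sqrt(3)*cos(a*k)/k


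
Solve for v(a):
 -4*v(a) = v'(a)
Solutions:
 v(a) = C1*exp(-4*a)


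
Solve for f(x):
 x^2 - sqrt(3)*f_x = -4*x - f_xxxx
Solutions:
 f(x) = C1 + C4*exp(3^(1/6)*x) + sqrt(3)*x^3/9 + 2*sqrt(3)*x^2/3 + (C2*sin(3^(2/3)*x/2) + C3*cos(3^(2/3)*x/2))*exp(-3^(1/6)*x/2)


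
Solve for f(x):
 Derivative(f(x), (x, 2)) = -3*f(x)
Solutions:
 f(x) = C1*sin(sqrt(3)*x) + C2*cos(sqrt(3)*x)


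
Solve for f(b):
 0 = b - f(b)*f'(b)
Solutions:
 f(b) = -sqrt(C1 + b^2)
 f(b) = sqrt(C1 + b^2)


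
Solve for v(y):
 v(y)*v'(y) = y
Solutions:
 v(y) = -sqrt(C1 + y^2)
 v(y) = sqrt(C1 + y^2)


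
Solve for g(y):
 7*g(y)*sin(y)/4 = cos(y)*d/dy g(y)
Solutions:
 g(y) = C1/cos(y)^(7/4)


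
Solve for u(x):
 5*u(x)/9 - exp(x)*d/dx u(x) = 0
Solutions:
 u(x) = C1*exp(-5*exp(-x)/9)


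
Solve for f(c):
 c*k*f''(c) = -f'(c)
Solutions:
 f(c) = C1 + c^(((re(k) - 1)*re(k) + im(k)^2)/(re(k)^2 + im(k)^2))*(C2*sin(log(c)*Abs(im(k))/(re(k)^2 + im(k)^2)) + C3*cos(log(c)*im(k)/(re(k)^2 + im(k)^2)))


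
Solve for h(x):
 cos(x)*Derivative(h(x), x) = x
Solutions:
 h(x) = C1 + Integral(x/cos(x), x)


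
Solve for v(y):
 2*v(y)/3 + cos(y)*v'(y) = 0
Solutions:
 v(y) = C1*(sin(y) - 1)^(1/3)/(sin(y) + 1)^(1/3)


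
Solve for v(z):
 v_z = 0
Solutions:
 v(z) = C1


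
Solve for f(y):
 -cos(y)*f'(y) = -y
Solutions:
 f(y) = C1 + Integral(y/cos(y), y)


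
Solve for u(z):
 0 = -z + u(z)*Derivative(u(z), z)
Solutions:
 u(z) = -sqrt(C1 + z^2)
 u(z) = sqrt(C1 + z^2)


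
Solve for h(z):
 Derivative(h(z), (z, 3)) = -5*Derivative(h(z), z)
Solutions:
 h(z) = C1 + C2*sin(sqrt(5)*z) + C3*cos(sqrt(5)*z)


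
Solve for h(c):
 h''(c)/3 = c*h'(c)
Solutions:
 h(c) = C1 + C2*erfi(sqrt(6)*c/2)


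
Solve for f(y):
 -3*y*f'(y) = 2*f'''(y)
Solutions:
 f(y) = C1 + Integral(C2*airyai(-2^(2/3)*3^(1/3)*y/2) + C3*airybi(-2^(2/3)*3^(1/3)*y/2), y)


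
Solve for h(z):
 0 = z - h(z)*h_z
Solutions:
 h(z) = -sqrt(C1 + z^2)
 h(z) = sqrt(C1 + z^2)


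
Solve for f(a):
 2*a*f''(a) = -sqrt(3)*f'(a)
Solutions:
 f(a) = C1 + C2*a^(1 - sqrt(3)/2)


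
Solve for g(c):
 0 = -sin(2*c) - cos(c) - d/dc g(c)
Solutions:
 g(c) = C1 - sin(c) + cos(2*c)/2


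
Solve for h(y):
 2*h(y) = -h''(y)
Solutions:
 h(y) = C1*sin(sqrt(2)*y) + C2*cos(sqrt(2)*y)


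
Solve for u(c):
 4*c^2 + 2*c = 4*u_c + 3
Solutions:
 u(c) = C1 + c^3/3 + c^2/4 - 3*c/4


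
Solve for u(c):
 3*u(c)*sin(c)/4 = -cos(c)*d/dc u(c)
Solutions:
 u(c) = C1*cos(c)^(3/4)


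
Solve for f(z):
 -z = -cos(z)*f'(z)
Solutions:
 f(z) = C1 + Integral(z/cos(z), z)


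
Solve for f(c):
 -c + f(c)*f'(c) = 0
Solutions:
 f(c) = -sqrt(C1 + c^2)
 f(c) = sqrt(C1 + c^2)


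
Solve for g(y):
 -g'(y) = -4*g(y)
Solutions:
 g(y) = C1*exp(4*y)


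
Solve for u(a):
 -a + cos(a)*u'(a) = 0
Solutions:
 u(a) = C1 + Integral(a/cos(a), a)


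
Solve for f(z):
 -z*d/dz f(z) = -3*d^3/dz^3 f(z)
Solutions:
 f(z) = C1 + Integral(C2*airyai(3^(2/3)*z/3) + C3*airybi(3^(2/3)*z/3), z)


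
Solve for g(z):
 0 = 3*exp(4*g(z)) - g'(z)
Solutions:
 g(z) = log(-(-1/(C1 + 12*z))^(1/4))
 g(z) = log(-1/(C1 + 12*z))/4
 g(z) = log(-I*(-1/(C1 + 12*z))^(1/4))
 g(z) = log(I*(-1/(C1 + 12*z))^(1/4))


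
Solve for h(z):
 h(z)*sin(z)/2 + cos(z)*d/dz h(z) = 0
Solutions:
 h(z) = C1*sqrt(cos(z))


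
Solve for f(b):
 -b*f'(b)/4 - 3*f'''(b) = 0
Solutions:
 f(b) = C1 + Integral(C2*airyai(-18^(1/3)*b/6) + C3*airybi(-18^(1/3)*b/6), b)


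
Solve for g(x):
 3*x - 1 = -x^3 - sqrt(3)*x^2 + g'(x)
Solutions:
 g(x) = C1 + x^4/4 + sqrt(3)*x^3/3 + 3*x^2/2 - x


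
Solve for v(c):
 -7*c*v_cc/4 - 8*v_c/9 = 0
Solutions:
 v(c) = C1 + C2*c^(31/63)


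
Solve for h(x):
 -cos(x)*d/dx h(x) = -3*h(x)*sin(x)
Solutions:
 h(x) = C1/cos(x)^3


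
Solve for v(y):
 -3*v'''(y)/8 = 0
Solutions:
 v(y) = C1 + C2*y + C3*y^2


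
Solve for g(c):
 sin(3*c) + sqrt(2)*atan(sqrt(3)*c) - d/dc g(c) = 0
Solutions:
 g(c) = C1 + sqrt(2)*(c*atan(sqrt(3)*c) - sqrt(3)*log(3*c^2 + 1)/6) - cos(3*c)/3


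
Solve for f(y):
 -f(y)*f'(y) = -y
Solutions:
 f(y) = -sqrt(C1 + y^2)
 f(y) = sqrt(C1 + y^2)


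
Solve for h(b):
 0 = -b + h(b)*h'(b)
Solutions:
 h(b) = -sqrt(C1 + b^2)
 h(b) = sqrt(C1 + b^2)


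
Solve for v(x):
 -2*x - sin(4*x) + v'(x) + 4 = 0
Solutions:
 v(x) = C1 + x^2 - 4*x - cos(4*x)/4


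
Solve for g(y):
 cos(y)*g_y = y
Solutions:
 g(y) = C1 + Integral(y/cos(y), y)


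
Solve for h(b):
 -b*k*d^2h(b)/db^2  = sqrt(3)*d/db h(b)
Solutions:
 h(b) = C1 + b^(((re(k) - sqrt(3))*re(k) + im(k)^2)/(re(k)^2 + im(k)^2))*(C2*sin(sqrt(3)*log(b)*Abs(im(k))/(re(k)^2 + im(k)^2)) + C3*cos(sqrt(3)*log(b)*im(k)/(re(k)^2 + im(k)^2)))


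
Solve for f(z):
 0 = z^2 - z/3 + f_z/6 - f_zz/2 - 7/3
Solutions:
 f(z) = C1 + C2*exp(z/3) - 2*z^3 - 17*z^2 - 88*z


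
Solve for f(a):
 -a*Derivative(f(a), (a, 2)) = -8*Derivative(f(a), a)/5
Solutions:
 f(a) = C1 + C2*a^(13/5)


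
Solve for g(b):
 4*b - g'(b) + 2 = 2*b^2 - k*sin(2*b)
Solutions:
 g(b) = C1 - 2*b^3/3 + 2*b^2 + 2*b - k*cos(2*b)/2


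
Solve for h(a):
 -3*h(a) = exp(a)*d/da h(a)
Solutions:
 h(a) = C1*exp(3*exp(-a))


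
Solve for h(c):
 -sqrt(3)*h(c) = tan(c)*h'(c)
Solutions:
 h(c) = C1/sin(c)^(sqrt(3))


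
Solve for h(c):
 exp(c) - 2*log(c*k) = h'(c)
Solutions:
 h(c) = C1 - 2*c*log(c*k) + 2*c + exp(c)


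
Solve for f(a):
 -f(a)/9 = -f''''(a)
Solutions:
 f(a) = C1*exp(-sqrt(3)*a/3) + C2*exp(sqrt(3)*a/3) + C3*sin(sqrt(3)*a/3) + C4*cos(sqrt(3)*a/3)


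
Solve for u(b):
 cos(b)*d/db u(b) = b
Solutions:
 u(b) = C1 + Integral(b/cos(b), b)


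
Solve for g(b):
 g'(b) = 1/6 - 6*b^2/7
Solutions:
 g(b) = C1 - 2*b^3/7 + b/6


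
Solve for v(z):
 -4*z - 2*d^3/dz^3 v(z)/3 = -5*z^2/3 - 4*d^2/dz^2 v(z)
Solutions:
 v(z) = C1 + C2*z + C3*exp(6*z) - 5*z^4/144 + 31*z^3/216 + 31*z^2/432
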